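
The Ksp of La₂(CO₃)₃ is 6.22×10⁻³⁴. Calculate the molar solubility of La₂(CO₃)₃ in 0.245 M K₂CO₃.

1.03×10⁻¹⁶ M

La₂(CO₃)₃(s) ⇌ 2 La³⁺(aq) + 3 CO₃²⁻(aq)
CO₃²⁻ is already present at 0.245 M. If s mol/L of La₂(CO₃)₃ dissolves, [La³⁺] = 2s while [CO₃²⁻] ≈ 0.245 M.
Ksp = [La³⁺]^2[CO₃²⁻]^3 = (2s)^2(0.245)^3
(2s)^2 = 6.22×10⁻³⁴ / (0.245)^3 = 4.23×10⁻³²
s = 1.03×10⁻¹⁶ M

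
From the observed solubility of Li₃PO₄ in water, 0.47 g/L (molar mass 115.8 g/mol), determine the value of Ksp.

Ksp = 7.3×10⁻⁹

Convert to molarity: s = 0.47 / 115.8 = 4.059×10⁻³ mol/L
Li₃PO₄(s) ⇌ 3 Li⁺(aq) + PO₄³⁻(aq)
If s mol/L of Li₃PO₄ dissolves, [Li⁺] = 3s and [PO₄³⁻] = s.
Ksp = [Li⁺]^3[PO₄³⁻] = (3s)^3 · s = 27s^4
Ksp = 27 × (4.059×10⁻³)^4 = 7.3×10⁻⁹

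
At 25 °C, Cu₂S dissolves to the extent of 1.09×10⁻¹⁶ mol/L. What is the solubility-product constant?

Ksp = 5.18×10⁻⁴⁸

Cu₂S(s) ⇌ 2 Cu⁺(aq) + S²⁻(aq)
Let s be the molar solubility. Then [Cu⁺] = 2s and [S²⁻] = s.
Ksp = [Cu⁺]^2[S²⁻] = (2s)^2 · s = 4s^3
Ksp = 4 × (1.09×10⁻¹⁶)^3 = 5.18×10⁻⁴⁸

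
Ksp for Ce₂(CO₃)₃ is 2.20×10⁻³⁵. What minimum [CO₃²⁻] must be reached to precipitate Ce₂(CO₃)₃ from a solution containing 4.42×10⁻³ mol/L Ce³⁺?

1.04×10⁻¹⁰ M

Precipitation of each salt begins when its ion product equals Ksp.
Ce₂(CO₃)₃(s) ⇌ 2 Ce³⁺(aq) + 3 CO₃²⁻(aq)
Ksp = [Ce³⁺]^2[CO₃²⁻]^3 = [CO₃²⁻]^3(4.42×10⁻³)^2
[CO₃²⁻]^3 = 2.20×10⁻³⁵ / (4.42×10⁻³)^2 = 1.13×10⁻³⁰
[CO₃²⁻] = 1.04×10⁻¹⁰ mol/L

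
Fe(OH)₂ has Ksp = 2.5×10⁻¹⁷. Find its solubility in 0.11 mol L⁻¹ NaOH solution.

Fe(OH)₂(s) ⇌ Fe²⁺(aq) + 2 OH⁻(aq)
The solution already contains OH⁻ at 0.11 mol L⁻¹. Let s be the molar solubility of Fe(OH)₂.
[OH⁻] ≈ 0.11 mol L⁻¹ (common ion dominates); [Fe²⁺] = s.
Ksp = [Fe²⁺][OH⁻]^2 = s(0.11)^2
s = 2.5×10⁻¹⁷ / (0.11)^2 = 2.1×10⁻¹⁵
s = 2.1×10⁻¹⁵ mol L⁻¹

2.1×10⁻¹⁵ M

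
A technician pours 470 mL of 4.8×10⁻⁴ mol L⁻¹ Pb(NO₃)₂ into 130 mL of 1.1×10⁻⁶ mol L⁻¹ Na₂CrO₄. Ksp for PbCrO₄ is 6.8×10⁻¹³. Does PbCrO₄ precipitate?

After mixing, V = 470 mL + 130 mL = 600 mL.
[Pb²⁺] = (4.8×10⁻⁴)(470)/600 = 3.8×10⁻⁴ mol L⁻¹
[CrO₄²⁻] = (1.1×10⁻⁶)(130)/600 = 2.4×10⁻⁷ mol L⁻¹
Q = [Pb²⁺][CrO₄²⁻] = 9.0×10⁻¹¹
Q = 9.0×10⁻¹¹ > Ksp = 6.8×10⁻¹³, so the solution is supersaturated and PbCrO₄ precipitates.

Yes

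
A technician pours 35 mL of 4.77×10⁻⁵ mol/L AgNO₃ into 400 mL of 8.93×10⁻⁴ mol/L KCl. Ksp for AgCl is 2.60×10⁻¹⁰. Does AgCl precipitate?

After mixing, V = 35 mL + 400 mL = 435 mL.
[Ag⁺] = (4.77×10⁻⁵)(35)/435 = 3.84×10⁻⁶ mol/L
[Cl⁻] = (8.93×10⁻⁴)(400)/435 = 8.21×10⁻⁴ mol/L
Q = [Ag⁺][Cl⁻] = 3.15×10⁻⁹
Since Q (3.15×10⁻⁹) exceeds Ksp (2.60×10⁻¹⁰), AgCl will precipitate.

Yes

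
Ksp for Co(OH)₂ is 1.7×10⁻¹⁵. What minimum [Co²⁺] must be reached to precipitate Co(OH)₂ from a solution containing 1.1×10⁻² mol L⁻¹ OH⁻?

A salt starts to precipitate once the ion product Q reaches its Ksp.
Co(OH)₂(s) ⇌ Co²⁺(aq) + 2 OH⁻(aq)
Ksp = [Co²⁺][OH⁻]^2 = [Co²⁺](1.1×10⁻²)^2
[Co²⁺] = 1.7×10⁻¹⁵ / (1.1×10⁻²)^2 = 1.4×10⁻¹¹
[Co²⁺] = 1.4×10⁻¹¹ mol L⁻¹

1.4×10⁻¹¹ M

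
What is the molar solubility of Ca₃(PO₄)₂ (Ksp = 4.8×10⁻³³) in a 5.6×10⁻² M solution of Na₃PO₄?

3.8×10⁻¹¹ M

Ca₃(PO₄)₂(s) ⇌ 3 Ca²⁺(aq) + 2 PO₄³⁻(aq)
Let s be the solubility of Ca₃(PO₄)₂ here. The common ion gives [PO₄³⁻] ≈ 5.6×10⁻² M, and [Ca²⁺] = 3s.
Ksp = [Ca²⁺]^3[PO₄³⁻]^2 = (3s)^3(5.6×10⁻²)^2
(3s)^3 = 4.8×10⁻³³ / (5.6×10⁻²)^2 = 1.5×10⁻³⁰
s = 3.8×10⁻¹¹ M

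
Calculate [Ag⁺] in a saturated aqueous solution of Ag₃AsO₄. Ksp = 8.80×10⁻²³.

4.03×10⁻⁶ M

Ag₃AsO₄(s) ⇌ 3 Ag⁺(aq) + AsO₄³⁻(aq)
With molar solubility s: [Ag⁺] = 3s, [AsO₄³⁻] = s.
Ksp = [Ag⁺]^3[AsO₄³⁻] = (3s)^3 · s = 27s^4 = 8.80×10⁻²³
s = 1.34×10⁻⁶ mol L⁻¹
[Ag⁺] = 3s = 4.03×10⁻⁶ mol L⁻¹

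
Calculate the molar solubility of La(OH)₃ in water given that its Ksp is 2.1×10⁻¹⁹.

9.4×10⁻⁶ M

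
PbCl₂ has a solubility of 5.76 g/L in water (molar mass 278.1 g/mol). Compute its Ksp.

s = (5.76 g L⁻¹)/(278.1 g mol⁻¹) = 2.0712×10⁻² M
PbCl₂(s) ⇌ Pb²⁺(aq) + 2 Cl⁻(aq)
For each mole of PbCl₂ that dissolves per liter, [Pb²⁺] = s and [Cl⁻] = 2s; let s denote this solubility.
Ksp = [Pb²⁺][Cl⁻]^2 = s · (2s)^2 = 4s^3
Ksp = 4 × (2.0712×10⁻²)^3 = 3.55×10⁻⁵

Ksp = 3.55×10⁻⁵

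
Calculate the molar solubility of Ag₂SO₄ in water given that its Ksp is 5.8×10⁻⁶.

1.1×10⁻² M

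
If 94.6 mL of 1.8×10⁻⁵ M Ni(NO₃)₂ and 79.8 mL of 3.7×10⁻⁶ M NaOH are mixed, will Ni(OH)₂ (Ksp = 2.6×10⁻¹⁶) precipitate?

No

After mixing, V = 94.6 mL + 79.8 mL = 174.4 mL.
[Ni²⁺] = (1.8×10⁻⁵)(94.6)/174.4 = 9.8×10⁻⁶ M
[OH⁻] = (3.7×10⁻⁶)(79.8)/174.4 = 1.7×10⁻⁶ M
Q = [Ni²⁺][OH⁻]^2 = 2.8×10⁻¹⁷
Since Q (2.8×10⁻¹⁷) is less than Ksp (2.6×10⁻¹⁶), no Ni(OH)₂ precipitates.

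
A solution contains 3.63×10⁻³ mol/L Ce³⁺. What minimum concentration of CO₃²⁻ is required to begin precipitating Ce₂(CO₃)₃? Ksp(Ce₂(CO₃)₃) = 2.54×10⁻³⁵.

1.24×10⁻¹⁰ M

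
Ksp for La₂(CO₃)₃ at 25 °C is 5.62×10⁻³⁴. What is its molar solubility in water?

La₂(CO₃)₃(s) ⇌ 2 La³⁺(aq) + 3 CO₃²⁻(aq)
If s mol/L of La₂(CO₃)₃ dissolves, [La³⁺] = 2s and [CO₃²⁻] = 3s.
Ksp = [La³⁺]^2[CO₃²⁻]^3 = (2s)^2 · (3s)^3 = 108s^5
108s^5 = 5.62×10⁻³⁴  ⇒  s^5 = 5.20×10⁻³⁶
s = 8.78×10⁻⁸ M

8.78×10⁻⁸ M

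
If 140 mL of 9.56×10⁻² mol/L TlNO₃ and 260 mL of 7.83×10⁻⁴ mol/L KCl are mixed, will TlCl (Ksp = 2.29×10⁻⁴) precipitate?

No

The combined volume is 400 mL.
[Tl⁺] = (9.56×10⁻²)(140)/400 = 3.35×10⁻² mol/L
[Cl⁻] = (7.83×10⁻⁴)(260)/400 = 5.09×10⁻⁴ mol/L
Q = [Tl⁺][Cl⁻] = 1.70×10⁻⁵
Q < Ksp (1.70×10⁻⁵ vs 2.29×10⁻⁴); the solution remains unsaturated and no precipitate forms.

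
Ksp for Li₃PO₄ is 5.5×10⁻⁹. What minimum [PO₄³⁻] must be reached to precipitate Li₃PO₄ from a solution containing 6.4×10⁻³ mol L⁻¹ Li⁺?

The threshold for precipitation is Q = Ksp.
Li₃PO₄(s) ⇌ 3 Li⁺(aq) + PO₄³⁻(aq)
Ksp = [Li⁺]^3[PO₄³⁻] = [PO₄³⁻](6.4×10⁻³)^3
[PO₄³⁻] = 5.5×10⁻⁹ / (6.4×10⁻³)^3 = 2.1×10⁻²
[PO₄³⁻] = 2.1×10⁻² mol L⁻¹

2.1×10⁻² M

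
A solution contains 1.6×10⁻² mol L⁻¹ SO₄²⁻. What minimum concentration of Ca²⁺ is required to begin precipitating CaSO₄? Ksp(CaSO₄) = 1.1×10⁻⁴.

6.9×10⁻³ M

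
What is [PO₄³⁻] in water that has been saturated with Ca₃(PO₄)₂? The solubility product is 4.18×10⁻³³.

2.62×10⁻⁷ M

Ca₃(PO₄)₂(s) ⇌ 3 Ca²⁺(aq) + 2 PO₄³⁻(aq)
For each mole of Ca₃(PO₄)₂ that dissolves per liter, [Ca²⁺] = 3s and [PO₄³⁻] = 2s; let s denote this solubility.
Ksp = [Ca²⁺]^3[PO₄³⁻]^2 = (3s)^3 · (2s)^2 = 108s^5 = 4.18×10⁻³³
s = 1.31×10⁻⁷ M
[PO₄³⁻] = 2s = 2.62×10⁻⁷ M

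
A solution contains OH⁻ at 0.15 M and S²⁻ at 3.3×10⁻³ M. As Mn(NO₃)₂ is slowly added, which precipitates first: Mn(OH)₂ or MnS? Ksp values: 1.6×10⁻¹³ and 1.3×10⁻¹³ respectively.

Mn(OH)₂

Precipitation of each salt begins when its ion product equals Ksp.
For Mn(OH)₂: [Mn²⁺] = (Ksp/[OH⁻]^2) = 7.1×10⁻¹² M
For MnS: [Mn²⁺] = (Ksp/[S²⁻]) = 3.9×10⁻¹¹ M
Mn(OH)₂ requires the lower [Mn²⁺], so it precipitates first.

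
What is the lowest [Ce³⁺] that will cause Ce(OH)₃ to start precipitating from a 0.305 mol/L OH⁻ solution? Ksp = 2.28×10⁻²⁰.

8.04×10⁻¹⁹ M

A salt starts to precipitate once the ion product Q reaches its Ksp.
Ce(OH)₃(s) ⇌ Ce³⁺(aq) + 3 OH⁻(aq)
Ksp = [Ce³⁺][OH⁻]^3 = [Ce³⁺](0.305)^3
[Ce³⁺] = 2.28×10⁻²⁰ / (0.305)^3 = 8.04×10⁻¹⁹
[Ce³⁺] = 8.04×10⁻¹⁹ mol/L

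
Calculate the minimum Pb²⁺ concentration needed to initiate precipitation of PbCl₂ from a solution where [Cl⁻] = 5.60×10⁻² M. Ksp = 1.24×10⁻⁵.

Precipitation begins when Q = Ksp.
PbCl₂(s) ⇌ Pb²⁺(aq) + 2 Cl⁻(aq)
Ksp = [Pb²⁺][Cl⁻]^2 = [Pb²⁺](5.60×10⁻²)^2
[Pb²⁺] = 1.24×10⁻⁵ / (5.60×10⁻²)^2 = 3.95×10⁻³
[Pb²⁺] = 3.95×10⁻³ M

3.95×10⁻³ M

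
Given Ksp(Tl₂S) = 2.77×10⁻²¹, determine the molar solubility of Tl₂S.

Tl₂S(s) ⇌ 2 Tl⁺(aq) + S²⁻(aq)
For each mole of Tl₂S that dissolves per liter, [Tl⁺] = 2s and [S²⁻] = s; let s denote this solubility.
Ksp = [Tl⁺]^2[S²⁻] = (2s)^2 · s = 4s^3
4s^3 = 2.77×10⁻²¹  ⇒  s^3 = 6.93×10⁻²²
s = 8.85×10⁻⁸ mol/L

8.85×10⁻⁸ M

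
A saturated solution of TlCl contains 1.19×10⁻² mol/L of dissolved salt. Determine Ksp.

Ksp = 1.42×10⁻⁴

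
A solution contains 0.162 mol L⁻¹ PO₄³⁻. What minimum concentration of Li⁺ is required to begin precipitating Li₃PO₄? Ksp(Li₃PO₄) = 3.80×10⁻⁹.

Precipitation begins when Q = Ksp.
Li₃PO₄(s) ⇌ 3 Li⁺(aq) + PO₄³⁻(aq)
Ksp = [Li⁺]^3[PO₄³⁻] = [Li⁺]^3(0.162)
[Li⁺]^3 = 3.80×10⁻⁹ / (0.162) = 2.35×10⁻⁸
[Li⁺] = 2.86×10⁻³ mol L⁻¹

2.86×10⁻³ M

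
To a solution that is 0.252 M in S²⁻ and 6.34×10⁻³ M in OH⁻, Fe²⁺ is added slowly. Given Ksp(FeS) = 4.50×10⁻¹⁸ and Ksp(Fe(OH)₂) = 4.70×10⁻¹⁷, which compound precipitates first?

The threshold for precipitation is Q = Ksp.
For FeS: [Fe²⁺] = (Ksp/[S²⁻]) = 1.79×10⁻¹⁷ M
For Fe(OH)₂: [Fe²⁺] = (Ksp/[OH⁻]^2) = 1.17×10⁻¹² M
FeS requires the lower [Fe²⁺], so it precipitates first.

FeS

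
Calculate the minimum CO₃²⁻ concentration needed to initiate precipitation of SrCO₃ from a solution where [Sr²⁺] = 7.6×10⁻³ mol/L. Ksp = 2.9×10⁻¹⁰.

3.8×10⁻⁸ M

Each salt precipitates once Q = Ksp for that salt.
SrCO₃(s) ⇌ Sr²⁺(aq) + CO₃²⁻(aq)
Ksp = [Sr²⁺][CO₃²⁻] = [CO₃²⁻](7.6×10⁻³)
[CO₃²⁻] = 2.9×10⁻¹⁰ / (7.6×10⁻³) = 3.8×10⁻⁸
[CO₃²⁻] = 3.8×10⁻⁸ mol/L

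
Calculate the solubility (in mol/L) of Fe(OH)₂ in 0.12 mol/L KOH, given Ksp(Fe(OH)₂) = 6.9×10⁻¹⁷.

Fe(OH)₂(s) ⇌ Fe²⁺(aq) + 2 OH⁻(aq)
With OH⁻ already at 0.12 mol/L and s small, take [OH⁻] ≈ 0.12 mol/L and [Fe²⁺] = s.
Ksp = [Fe²⁺][OH⁻]^2 = s(0.12)^2
s = 6.9×10⁻¹⁷ / (0.12)^2 = 4.8×10⁻¹⁵
s = 4.8×10⁻¹⁵ mol/L

4.8×10⁻¹⁵ M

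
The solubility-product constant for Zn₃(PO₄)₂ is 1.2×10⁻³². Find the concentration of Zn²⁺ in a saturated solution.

4.9×10⁻⁷ M

Zn₃(PO₄)₂(s) ⇌ 3 Zn²⁺(aq) + 2 PO₄³⁻(aq)
Let s be the molar solubility. Then [Zn²⁺] = 3s and [PO₄³⁻] = 2s.
Ksp = [Zn²⁺]^3[PO₄³⁻]^2 = (3s)^3 · (2s)^2 = 108s^5 = 1.2×10⁻³²
s = 1.6×10⁻⁷ M
[Zn²⁺] = 3s = 4.9×10⁻⁷ M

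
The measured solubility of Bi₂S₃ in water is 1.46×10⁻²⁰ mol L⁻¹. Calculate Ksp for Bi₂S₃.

Ksp = 7.16×10⁻⁹⁸

Bi₂S₃(s) ⇌ 2 Bi³⁺(aq) + 3 S²⁻(aq)
If s mol/L of Bi₂S₃ dissolves, [Bi³⁺] = 2s and [S²⁻] = 3s.
Ksp = [Bi³⁺]^2[S²⁻]^3 = (2s)^2 · (3s)^3 = 108s^5
Ksp = 108 × (1.46×10⁻²⁰)^5 = 7.16×10⁻⁹⁸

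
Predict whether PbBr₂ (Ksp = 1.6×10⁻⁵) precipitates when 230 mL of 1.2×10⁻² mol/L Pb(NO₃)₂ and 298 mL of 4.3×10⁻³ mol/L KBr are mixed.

The combined volume is 528 mL.
[Pb²⁺] = (1.2×10⁻²)(230)/528 = 5.2×10⁻³ mol/L
[Br⁻] = (4.3×10⁻³)(298)/528 = 2.4×10⁻³ mol/L
Q = [Pb²⁺][Br⁻]^2 = 3.1×10⁻⁸
Q = 3.1×10⁻⁸ < Ksp = 1.6×10⁻⁵, so the solution is unsaturated and no precipitate forms.

No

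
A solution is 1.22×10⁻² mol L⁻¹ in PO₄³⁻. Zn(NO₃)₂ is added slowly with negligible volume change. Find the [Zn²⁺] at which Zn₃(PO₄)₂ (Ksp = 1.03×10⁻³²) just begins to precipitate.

4.11×10⁻¹⁰ M

Precipitation of each salt begins when its ion product equals Ksp.
Zn₃(PO₄)₂(s) ⇌ 3 Zn²⁺(aq) + 2 PO₄³⁻(aq)
Ksp = [Zn²⁺]^3[PO₄³⁻]^2 = [Zn²⁺]^3(1.22×10⁻²)^2
[Zn²⁺]^3 = 1.03×10⁻³² / (1.22×10⁻²)^2 = 6.92×10⁻²⁹
[Zn²⁺] = 4.11×10⁻¹⁰ mol L⁻¹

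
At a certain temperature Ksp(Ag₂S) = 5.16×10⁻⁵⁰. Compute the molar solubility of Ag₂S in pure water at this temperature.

2.35×10⁻¹⁷ M

Ag₂S(s) ⇌ 2 Ag⁺(aq) + S²⁻(aq)
For each mole of Ag₂S that dissolves per liter, [Ag⁺] = 2s and [S²⁻] = s; let s denote this solubility.
Ksp = [Ag⁺]^2[S²⁻] = (2s)^2 · s = 4s^3
4s^3 = 5.16×10⁻⁵⁰  ⇒  s^3 = 1.29×10⁻⁵⁰
s = 2.35×10⁻¹⁷ mol/L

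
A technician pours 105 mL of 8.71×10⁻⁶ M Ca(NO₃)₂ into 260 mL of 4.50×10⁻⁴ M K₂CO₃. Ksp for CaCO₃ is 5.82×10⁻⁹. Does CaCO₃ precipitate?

Total volume after mixing = 105 + 260 = 365 mL.
[Ca²⁺] = (8.71×10⁻⁶)(105)/365 = 2.51×10⁻⁶ M
[CO₃²⁻] = (4.50×10⁻⁴)(260)/365 = 3.21×10⁻⁴ M
Q = [Ca²⁺][CO₃²⁻] = 8.03×10⁻¹⁰
Q < Ksp (8.03×10⁻¹⁰ vs 5.82×10⁻⁹); the solution remains unsaturated and no precipitate forms.

No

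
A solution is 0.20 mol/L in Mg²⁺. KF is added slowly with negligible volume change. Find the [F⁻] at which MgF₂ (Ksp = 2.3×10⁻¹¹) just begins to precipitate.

Precipitation of each salt begins when its ion product equals Ksp.
MgF₂(s) ⇌ Mg²⁺(aq) + 2 F⁻(aq)
Ksp = [Mg²⁺][F⁻]^2 = [F⁻]^2(0.20)
[F⁻]^2 = 2.3×10⁻¹¹ / (0.20) = 1.2×10⁻¹⁰
[F⁻] = 1.1×10⁻⁵ mol/L

1.1×10⁻⁵ M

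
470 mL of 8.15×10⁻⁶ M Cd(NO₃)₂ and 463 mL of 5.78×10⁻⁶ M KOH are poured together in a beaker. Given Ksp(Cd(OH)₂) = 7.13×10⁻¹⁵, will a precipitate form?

No

The combined volume is 933 mL.
[Cd²⁺] = (8.15×10⁻⁶)(470)/933 = 4.11×10⁻⁶ M
[OH⁻] = (5.78×10⁻⁶)(463)/933 = 2.87×10⁻⁶ M
Q = [Cd²⁺][OH⁻]^2 = 3.38×10⁻¹⁷
Since Q (3.38×10⁻¹⁷) is less than Ksp (7.13×10⁻¹⁵), no Cd(OH)₂ precipitates.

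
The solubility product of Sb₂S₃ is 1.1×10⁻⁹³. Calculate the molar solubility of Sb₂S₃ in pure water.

Sb₂S₃(s) ⇌ 2 Sb³⁺(aq) + 3 S²⁻(aq)
If s mol/L of Sb₂S₃ dissolves, [Sb³⁺] = 2s and [S²⁻] = 3s.
Ksp = [Sb³⁺]^2[S²⁻]^3 = (2s)^2 · (3s)^3 = 108s^5
108s^5 = 1.1×10⁻⁹³  ⇒  s^5 = 1.0×10⁻⁹⁵
Taking the 5th root, s = 1.0×10⁻¹⁹ M.

1.0×10⁻¹⁹ M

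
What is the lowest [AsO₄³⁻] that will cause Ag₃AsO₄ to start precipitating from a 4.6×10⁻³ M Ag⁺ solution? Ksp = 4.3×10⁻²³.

A salt starts to precipitate once the ion product Q reaches its Ksp.
Ag₃AsO₄(s) ⇌ 3 Ag⁺(aq) + AsO₄³⁻(aq)
Ksp = [Ag⁺]^3[AsO₄³⁻] = [AsO₄³⁻](4.6×10⁻³)^3
[AsO₄³⁻] = 4.3×10⁻²³ / (4.6×10⁻³)^3 = 4.4×10⁻¹⁶
[AsO₄³⁻] = 4.4×10⁻¹⁶ M

4.4×10⁻¹⁶ M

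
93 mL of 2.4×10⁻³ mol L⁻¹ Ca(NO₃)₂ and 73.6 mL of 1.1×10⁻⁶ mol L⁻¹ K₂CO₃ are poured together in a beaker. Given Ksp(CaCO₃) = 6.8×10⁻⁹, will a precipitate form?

No

After mixing, V = 93 mL + 73.6 mL = 166.6 mL.
[Ca²⁺] = (2.4×10⁻³)(93)/166.6 = 1.3×10⁻³ mol L⁻¹
[CO₃²⁻] = (1.1×10⁻⁶)(73.6)/166.6 = 4.9×10⁻⁷ mol L⁻¹
Q = [Ca²⁺][CO₃²⁻] = 6.5×10⁻¹⁰
Since Q (6.5×10⁻¹⁰) is less than Ksp (6.8×10⁻⁹), no CaCO₃ precipitates.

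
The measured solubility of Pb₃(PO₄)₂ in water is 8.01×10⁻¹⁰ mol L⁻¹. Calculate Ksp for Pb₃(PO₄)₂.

Ksp = 3.56×10⁻⁴⁴

Pb₃(PO₄)₂(s) ⇌ 3 Pb²⁺(aq) + 2 PO₄³⁻(aq)
If s mol/L of Pb₃(PO₄)₂ dissolves, [Pb²⁺] = 3s and [PO₄³⁻] = 2s.
Ksp = [Pb²⁺]^3[PO₄³⁻]^2 = (3s)^3 · (2s)^2 = 108s^5
Ksp = 108 × (8.01×10⁻¹⁰)^5 = 3.56×10⁻⁴⁴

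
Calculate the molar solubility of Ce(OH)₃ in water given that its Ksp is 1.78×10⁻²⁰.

Ce(OH)₃(s) ⇌ Ce³⁺(aq) + 3 OH⁻(aq)
With molar solubility s: [Ce³⁺] = s, [OH⁻] = 3s.
Ksp = [Ce³⁺][OH⁻]^3 = s · (3s)^3 = 27s^4
27s^4 = 1.78×10⁻²⁰  ⇒  s^4 = 6.59×10⁻²²
s = (6.59×10⁻²²)^(1/4) = 5.07×10⁻⁶ mol/L

5.07×10⁻⁶ M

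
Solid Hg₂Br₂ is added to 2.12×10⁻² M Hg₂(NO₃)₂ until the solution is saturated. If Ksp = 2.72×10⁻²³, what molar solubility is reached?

1.79×10⁻¹¹ M

Hg₂Br₂(s) ⇌ Hg₂²⁺(aq) + 2 Br⁻(aq)
Hg₂²⁺ is already present at 2.12×10⁻² M. If s mol/L of Hg₂Br₂ dissolves, [Br⁻] = 2s while [Hg₂²⁺] ≈ 2.12×10⁻² M.
Ksp = [Hg₂²⁺][Br⁻]^2 = (2.12×10⁻²)(2s)^2
(2s)^2 = 2.72×10⁻²³ / (2.12×10⁻²) = 1.28×10⁻²¹
s = 1.79×10⁻¹¹ M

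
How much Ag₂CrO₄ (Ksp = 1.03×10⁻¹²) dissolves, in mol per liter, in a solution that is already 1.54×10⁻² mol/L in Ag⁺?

4.34×10⁻⁹ M

Ag₂CrO₄(s) ⇌ 2 Ag⁺(aq) + CrO₄²⁻(aq)
The solution already contains Ag⁺ at 1.54×10⁻² mol/L. Let s be the molar solubility of Ag₂CrO₄.
[Ag⁺] ≈ 1.54×10⁻² mol/L (common ion dominates); [CrO₄²⁻] = s.
Ksp = [Ag⁺]^2[CrO₄²⁻] = (1.54×10⁻²)^2s
s = 1.03×10⁻¹² / (1.54×10⁻²)^2 = 4.34×10⁻⁹
s = 4.34×10⁻⁹ mol/L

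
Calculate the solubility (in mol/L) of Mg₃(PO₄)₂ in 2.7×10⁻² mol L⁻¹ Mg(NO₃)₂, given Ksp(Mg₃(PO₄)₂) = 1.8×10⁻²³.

Mg₃(PO₄)₂(s) ⇌ 3 Mg²⁺(aq) + 2 PO₄³⁻(aq)
With Mg²⁺ already at 2.7×10⁻² mol L⁻¹ and s small, take [Mg²⁺] ≈ 2.7×10⁻² mol L⁻¹ and [PO₄³⁻] = 2s.
Ksp = [Mg²⁺]^3[PO₄³⁻]^2 = (2.7×10⁻²)^3(2s)^2
(2s)^2 = 1.8×10⁻²³ / (2.7×10⁻²)^3 = 9.1×10⁻¹⁹
s = 4.8×10⁻¹⁰ mol L⁻¹

4.8×10⁻¹⁰ M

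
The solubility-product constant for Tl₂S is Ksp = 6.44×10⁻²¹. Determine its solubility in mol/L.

1.17×10⁻⁷ M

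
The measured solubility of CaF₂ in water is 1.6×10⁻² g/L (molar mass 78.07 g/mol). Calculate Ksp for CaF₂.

Ksp = 3.4×10⁻¹¹

Molar solubility s = (1.6×10⁻² g/L) / (78.07 g/mol) = 2.049×10⁻⁴ mol/L
CaF₂(s) ⇌ Ca²⁺(aq) + 2 F⁻(aq)
With molar solubility s: [Ca²⁺] = s, [F⁻] = 2s.
Ksp = [Ca²⁺][F⁻]^2 = s · (2s)^2 = 4s^3
Ksp = 4 × (2.049×10⁻⁴)^3 = 3.4×10⁻¹¹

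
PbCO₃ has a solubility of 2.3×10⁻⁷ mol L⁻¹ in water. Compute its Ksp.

Ksp = 5.3×10⁻¹⁴

PbCO₃(s) ⇌ Pb²⁺(aq) + CO₃²⁻(aq)
With molar solubility s: [Pb²⁺] = s, [CO₃²⁻] = s.
Ksp = [Pb²⁺][CO₃²⁻] = s · s = s^2
Ksp = (2.3×10⁻⁷)^2 = 5.3×10⁻¹⁴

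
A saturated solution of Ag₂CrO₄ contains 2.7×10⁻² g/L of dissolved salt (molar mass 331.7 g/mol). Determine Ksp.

s = (2.7×10⁻² g L⁻¹)/(331.7 g mol⁻¹) = 8.140×10⁻⁵ M
Ag₂CrO₄(s) ⇌ 2 Ag⁺(aq) + CrO₄²⁻(aq)
Call the molar solubility s, so that [Ag⁺] = 2s and [CrO₄²⁻] = s.
Ksp = [Ag⁺]^2[CrO₄²⁻] = (2s)^2 · s = 4s^3
Ksp = 4 × (8.140×10⁻⁵)^3 = 2.2×10⁻¹²

Ksp = 2.2×10⁻¹²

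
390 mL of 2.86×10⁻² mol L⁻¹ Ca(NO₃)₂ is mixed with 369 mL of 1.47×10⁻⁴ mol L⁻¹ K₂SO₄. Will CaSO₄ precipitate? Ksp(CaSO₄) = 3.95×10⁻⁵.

No

After mixing, V = 390 mL + 369 mL = 759 mL.
[Ca²⁺] = (2.86×10⁻²)(390)/759 = 1.47×10⁻² mol L⁻¹
[SO₄²⁻] = (1.47×10⁻⁴)(369)/759 = 7.15×10⁻⁵ mol L⁻¹
Q = [Ca²⁺][SO₄²⁻] = 1.05×10⁻⁶
Q = 1.05×10⁻⁶ < Ksp = 3.95×10⁻⁵, so the solution is unsaturated and no precipitate forms.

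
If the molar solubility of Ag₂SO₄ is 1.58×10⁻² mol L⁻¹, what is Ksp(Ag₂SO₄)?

Ag₂SO₄(s) ⇌ 2 Ag⁺(aq) + SO₄²⁻(aq)
With molar solubility s: [Ag⁺] = 2s, [SO₄²⁻] = s.
Ksp = [Ag⁺]^2[SO₄²⁻] = (2s)^2 · s = 4s^3
Ksp = 4 × (1.58×10⁻²)^3 = 1.58×10⁻⁵

Ksp = 1.58×10⁻⁵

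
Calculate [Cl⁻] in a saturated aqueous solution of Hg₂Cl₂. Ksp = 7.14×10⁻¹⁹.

1.13×10⁻⁶ M

Hg₂Cl₂(s) ⇌ Hg₂²⁺(aq) + 2 Cl⁻(aq)
If s mol/L of Hg₂Cl₂ dissolves, [Hg₂²⁺] = s and [Cl⁻] = 2s.
Ksp = [Hg₂²⁺][Cl⁻]^2 = s · (2s)^2 = 4s^3 = 7.14×10⁻¹⁹
s = 5.63×10⁻⁷ M
[Cl⁻] = 2s = 1.13×10⁻⁶ M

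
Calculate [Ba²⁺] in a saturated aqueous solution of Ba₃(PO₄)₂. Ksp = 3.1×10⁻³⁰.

Ba₃(PO₄)₂(s) ⇌ 3 Ba²⁺(aq) + 2 PO₄³⁻(aq)
For each mole of Ba₃(PO₄)₂ that dissolves per liter, [Ba²⁺] = 3s and [PO₄³⁻] = 2s; let s denote this solubility.
Ksp = [Ba²⁺]^3[PO₄³⁻]^2 = (3s)^3 · (2s)^2 = 108s^5 = 3.1×10⁻³⁰
s = 4.9×10⁻⁷ mol/L
[Ba²⁺] = 3s = 1.5×10⁻⁶ mol/L

1.5×10⁻⁶ M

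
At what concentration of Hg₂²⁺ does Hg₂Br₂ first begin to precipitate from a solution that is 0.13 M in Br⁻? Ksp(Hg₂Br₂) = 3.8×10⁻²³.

A salt starts to precipitate once the ion product Q reaches its Ksp.
Hg₂Br₂(s) ⇌ Hg₂²⁺(aq) + 2 Br⁻(aq)
Ksp = [Hg₂²⁺][Br⁻]^2 = [Hg₂²⁺](0.13)^2
[Hg₂²⁺] = 3.8×10⁻²³ / (0.13)^2 = 2.2×10⁻²¹
[Hg₂²⁺] = 2.2×10⁻²¹ M

2.2×10⁻²¹ M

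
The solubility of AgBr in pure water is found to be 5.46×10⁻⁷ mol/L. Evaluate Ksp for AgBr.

Ksp = 2.98×10⁻¹³

AgBr(s) ⇌ Ag⁺(aq) + Br⁻(aq)
With molar solubility s: [Ag⁺] = s, [Br⁻] = s.
Ksp = [Ag⁺][Br⁻] = s · s = s^2
Ksp = (5.46×10⁻⁷)^2 = 2.98×10⁻¹³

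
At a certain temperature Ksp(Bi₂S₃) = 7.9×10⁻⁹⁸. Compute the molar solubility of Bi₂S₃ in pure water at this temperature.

Bi₂S₃(s) ⇌ 2 Bi³⁺(aq) + 3 S²⁻(aq)
With molar solubility s: [Bi³⁺] = 2s, [S²⁻] = 3s.
Ksp = [Bi³⁺]^2[S²⁻]^3 = (2s)^2 · (3s)^3 = 108s^5
108s^5 = 7.9×10⁻⁹⁸  ⇒  s^5 = 7.3×10⁻¹⁰⁰
Taking the 5th root, s = 1.5×10⁻²⁰ mol/L.

1.5×10⁻²⁰ M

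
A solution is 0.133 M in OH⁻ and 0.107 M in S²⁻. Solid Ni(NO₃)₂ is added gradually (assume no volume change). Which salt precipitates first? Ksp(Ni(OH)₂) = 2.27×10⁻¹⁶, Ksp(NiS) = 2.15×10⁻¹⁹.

The threshold for precipitation is Q = Ksp.
For Ni(OH)₂: [Ni²⁺] = (Ksp/[OH⁻]^2) = 1.28×10⁻¹⁴ M
For NiS: [Ni²⁺] = (Ksp/[S²⁻]) = 2.01×10⁻¹⁸ M
The smaller threshold [Ni²⁺] is reached first, so NiS precipitates first.

NiS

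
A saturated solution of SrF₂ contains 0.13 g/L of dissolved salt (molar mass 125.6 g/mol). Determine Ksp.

Ksp = 4.4×10⁻⁹

Molar solubility s = (0.13 g/L) / (125.6 g/mol) = 1.035×10⁻³ mol/L
SrF₂(s) ⇌ Sr²⁺(aq) + 2 F⁻(aq)
With molar solubility s: [Sr²⁺] = s, [F⁻] = 2s.
Ksp = [Sr²⁺][F⁻]^2 = s · (2s)^2 = 4s^3
Ksp = 4 × (1.035×10⁻³)^3 = 4.4×10⁻⁹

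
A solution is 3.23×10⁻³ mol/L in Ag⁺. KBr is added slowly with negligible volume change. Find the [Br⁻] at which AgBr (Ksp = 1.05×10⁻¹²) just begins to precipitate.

Each salt precipitates once Q = Ksp for that salt.
AgBr(s) ⇌ Ag⁺(aq) + Br⁻(aq)
Ksp = [Ag⁺][Br⁻] = [Br⁻](3.23×10⁻³)
[Br⁻] = 1.05×10⁻¹² / (3.23×10⁻³) = 3.25×10⁻¹⁰
[Br⁻] = 3.25×10⁻¹⁰ mol/L

3.25×10⁻¹⁰ M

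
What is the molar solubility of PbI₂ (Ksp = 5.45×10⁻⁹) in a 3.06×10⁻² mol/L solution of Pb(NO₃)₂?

2.11×10⁻⁴ M

PbI₂(s) ⇌ Pb²⁺(aq) + 2 I⁻(aq)
Let s be the solubility of PbI₂ here. The common ion gives [Pb²⁺] ≈ 3.06×10⁻² mol/L, and [I⁻] = 2s.
Ksp = [Pb²⁺][I⁻]^2 = (3.06×10⁻²)(2s)^2
(2s)^2 = 5.45×10⁻⁹ / (3.06×10⁻²) = 1.78×10⁻⁷
s = 2.11×10⁻⁴ mol/L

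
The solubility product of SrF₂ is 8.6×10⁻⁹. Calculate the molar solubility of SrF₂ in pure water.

SrF₂(s) ⇌ Sr²⁺(aq) + 2 F⁻(aq)
With molar solubility s: [Sr²⁺] = s, [F⁻] = 2s.
Ksp = [Sr²⁺][F⁻]^2 = s · (2s)^2 = 4s^3
4s^3 = 8.6×10⁻⁹  ⇒  s^3 = 2.2×10⁻⁹
Taking the 3rd root, s = 1.3×10⁻³ M.

1.3×10⁻³ M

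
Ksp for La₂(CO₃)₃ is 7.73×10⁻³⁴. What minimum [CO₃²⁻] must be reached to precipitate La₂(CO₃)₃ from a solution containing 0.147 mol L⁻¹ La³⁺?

Each salt precipitates once Q = Ksp for that salt.
La₂(CO₃)₃(s) ⇌ 2 La³⁺(aq) + 3 CO₃²⁻(aq)
Ksp = [La³⁺]^2[CO₃²⁻]^3 = [CO₃²⁻]^3(0.147)^2
[CO₃²⁻]^3 = 7.73×10⁻³⁴ / (0.147)^2 = 3.58×10⁻³²
[CO₃²⁻] = 3.29×10⁻¹¹ mol L⁻¹

3.29×10⁻¹¹ M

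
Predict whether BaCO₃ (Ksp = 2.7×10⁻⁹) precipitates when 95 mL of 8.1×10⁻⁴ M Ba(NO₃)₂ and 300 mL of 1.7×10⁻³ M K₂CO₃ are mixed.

The combined volume is 395 mL.
[Ba²⁺] = (8.1×10⁻⁴)(95)/395 = 1.9×10⁻⁴ M
[CO₃²⁻] = (1.7×10⁻³)(300)/395 = 1.3×10⁻³ M
Q = [Ba²⁺][CO₃²⁻] = 2.5×10⁻⁷
Since Q (2.5×10⁻⁷) exceeds Ksp (2.7×10⁻⁹), BaCO₃ will precipitate.

Yes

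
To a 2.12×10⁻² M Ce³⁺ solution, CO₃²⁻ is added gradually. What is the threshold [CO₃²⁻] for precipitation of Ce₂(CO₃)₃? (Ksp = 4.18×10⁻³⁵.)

4.53×10⁻¹¹ M

A salt starts to precipitate once the ion product Q reaches its Ksp.
Ce₂(CO₃)₃(s) ⇌ 2 Ce³⁺(aq) + 3 CO₃²⁻(aq)
Ksp = [Ce³⁺]^2[CO₃²⁻]^3 = [CO₃²⁻]^3(2.12×10⁻²)^2
[CO₃²⁻]^3 = 4.18×10⁻³⁵ / (2.12×10⁻²)^2 = 9.30×10⁻³²
[CO₃²⁻] = 4.53×10⁻¹¹ M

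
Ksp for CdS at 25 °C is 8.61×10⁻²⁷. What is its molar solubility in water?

CdS(s) ⇌ Cd²⁺(aq) + S²⁻(aq)
Call the molar solubility s, so that [Cd²⁺] = s and [S²⁻] = s.
Ksp = [Cd²⁺][S²⁻] = s · s = s^2
s^2 = 8.61×10⁻²⁷
Taking the 2nd root, s = 9.28×10⁻¹⁴ M.

9.28×10⁻¹⁴ M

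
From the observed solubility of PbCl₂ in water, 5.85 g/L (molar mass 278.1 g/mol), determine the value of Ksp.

Ksp = 3.72×10⁻⁵

s = (5.85 g L⁻¹)/(278.1 g mol⁻¹) = 2.1036×10⁻² M
PbCl₂(s) ⇌ Pb²⁺(aq) + 2 Cl⁻(aq)
Let s be the molar solubility. Then [Pb²⁺] = s and [Cl⁻] = 2s.
Ksp = [Pb²⁺][Cl⁻]^2 = s · (2s)^2 = 4s^3
Ksp = 4 × (2.1036×10⁻²)^3 = 3.72×10⁻⁵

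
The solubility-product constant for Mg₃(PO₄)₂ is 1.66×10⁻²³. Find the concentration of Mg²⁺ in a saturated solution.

3.27×10⁻⁵ M

Mg₃(PO₄)₂(s) ⇌ 3 Mg²⁺(aq) + 2 PO₄³⁻(aq)
If s mol/L of Mg₃(PO₄)₂ dissolves, [Mg²⁺] = 3s and [PO₄³⁻] = 2s.
Ksp = [Mg²⁺]^3[PO₄³⁻]^2 = (3s)^3 · (2s)^2 = 108s^5 = 1.66×10⁻²³
s = 1.09×10⁻⁵ mol L⁻¹
[Mg²⁺] = 3s = 3.27×10⁻⁵ mol L⁻¹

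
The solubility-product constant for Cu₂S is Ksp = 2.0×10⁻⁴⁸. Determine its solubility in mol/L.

Cu₂S(s) ⇌ 2 Cu⁺(aq) + S²⁻(aq)
Let s be the molar solubility. Then [Cu⁺] = 2s and [S²⁻] = s.
Ksp = [Cu⁺]^2[S²⁻] = (2s)^2 · s = 4s^3
4s^3 = 2.0×10⁻⁴⁸  ⇒  s^3 = 5.0×10⁻⁴⁹
s = (5.0×10⁻⁴⁹)^(1/3) = 7.9×10⁻¹⁷ mol/L

7.9×10⁻¹⁷ M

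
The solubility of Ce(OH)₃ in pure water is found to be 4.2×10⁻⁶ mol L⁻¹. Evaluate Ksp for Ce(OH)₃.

Ce(OH)₃(s) ⇌ Ce³⁺(aq) + 3 OH⁻(aq)
For each mole of Ce(OH)₃ that dissolves per liter, [Ce³⁺] = s and [OH⁻] = 3s; let s denote this solubility.
Ksp = [Ce³⁺][OH⁻]^3 = s · (3s)^3 = 27s^4
Ksp = 27 × (4.2×10⁻⁶)^4 = 8.4×10⁻²¹

Ksp = 8.4×10⁻²¹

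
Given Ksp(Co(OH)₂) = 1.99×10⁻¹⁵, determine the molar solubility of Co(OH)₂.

7.92×10⁻⁶ M

Co(OH)₂(s) ⇌ Co²⁺(aq) + 2 OH⁻(aq)
If s mol/L of Co(OH)₂ dissolves, [Co²⁺] = s and [OH⁻] = 2s.
Ksp = [Co²⁺][OH⁻]^2 = s · (2s)^2 = 4s^3
4s^3 = 1.99×10⁻¹⁵  ⇒  s^3 = 4.98×10⁻¹⁶
s = 7.92×10⁻⁶ mol/L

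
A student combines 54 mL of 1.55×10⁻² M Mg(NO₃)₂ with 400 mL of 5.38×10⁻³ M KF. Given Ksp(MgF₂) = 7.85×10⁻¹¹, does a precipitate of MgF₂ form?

Yes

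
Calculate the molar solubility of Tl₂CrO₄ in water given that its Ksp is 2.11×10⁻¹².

8.08×10⁻⁵ M

Tl₂CrO₄(s) ⇌ 2 Tl⁺(aq) + CrO₄²⁻(aq)
Let s be the molar solubility. Then [Tl⁺] = 2s and [CrO₄²⁻] = s.
Ksp = [Tl⁺]^2[CrO₄²⁻] = (2s)^2 · s = 4s^3
4s^3 = 2.11×10⁻¹²  ⇒  s^3 = 5.28×10⁻¹³
Taking the 3rd root, s = 8.08×10⁻⁵ M.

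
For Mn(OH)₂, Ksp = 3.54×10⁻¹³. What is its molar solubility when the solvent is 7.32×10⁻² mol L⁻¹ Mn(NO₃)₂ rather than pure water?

Mn(OH)₂(s) ⇌ Mn²⁺(aq) + 2 OH⁻(aq)
With Mn²⁺ already at 7.32×10⁻² mol L⁻¹ and s small, take [Mn²⁺] ≈ 7.32×10⁻² mol L⁻¹ and [OH⁻] = 2s.
Ksp = [Mn²⁺][OH⁻]^2 = (7.32×10⁻²)(2s)^2
(2s)^2 = 3.54×10⁻¹³ / (7.32×10⁻²) = 4.84×10⁻¹²
s = 1.10×10⁻⁶ mol L⁻¹

1.10×10⁻⁶ M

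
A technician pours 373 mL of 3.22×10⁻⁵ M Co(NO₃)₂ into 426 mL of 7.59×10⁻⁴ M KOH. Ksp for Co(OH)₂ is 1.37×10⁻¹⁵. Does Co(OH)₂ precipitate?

Yes

Total volume after mixing = 373 + 426 = 799 mL.
[Co²⁺] = (3.22×10⁻⁵)(373)/799 = 1.50×10⁻⁵ M
[OH⁻] = (7.59×10⁻⁴)(426)/799 = 4.05×10⁻⁴ M
Q = [Co²⁺][OH⁻]^2 = 2.46×10⁻¹²
Q = 2.46×10⁻¹² > Ksp = 1.37×10⁻¹⁵, so the solution is supersaturated and Co(OH)₂ precipitates.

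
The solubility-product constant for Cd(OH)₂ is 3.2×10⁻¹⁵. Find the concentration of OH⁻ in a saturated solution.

1.9×10⁻⁵ M

Cd(OH)₂(s) ⇌ Cd²⁺(aq) + 2 OH⁻(aq)
If s mol/L of Cd(OH)₂ dissolves, [Cd²⁺] = s and [OH⁻] = 2s.
Ksp = [Cd²⁺][OH⁻]^2 = s · (2s)^2 = 4s^3 = 3.2×10⁻¹⁵
s = 9.3×10⁻⁶ M
[OH⁻] = 2s = 1.9×10⁻⁵ M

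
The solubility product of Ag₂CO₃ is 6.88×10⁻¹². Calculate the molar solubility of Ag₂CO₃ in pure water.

1.20×10⁻⁴ M

Ag₂CO₃(s) ⇌ 2 Ag⁺(aq) + CO₃²⁻(aq)
Call the molar solubility s, so that [Ag⁺] = 2s and [CO₃²⁻] = s.
Ksp = [Ag⁺]^2[CO₃²⁻] = (2s)^2 · s = 4s^3
4s^3 = 6.88×10⁻¹²  ⇒  s^3 = 1.72×10⁻¹²
s = 1.20×10⁻⁴ mol/L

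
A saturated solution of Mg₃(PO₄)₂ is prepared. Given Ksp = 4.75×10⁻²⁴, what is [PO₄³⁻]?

1.70×10⁻⁵ M

Mg₃(PO₄)₂(s) ⇌ 3 Mg²⁺(aq) + 2 PO₄³⁻(aq)
For each mole of Mg₃(PO₄)₂ that dissolves per liter, [Mg²⁺] = 3s and [PO₄³⁻] = 2s; let s denote this solubility.
Ksp = [Mg²⁺]^3[PO₄³⁻]^2 = (3s)^3 · (2s)^2 = 108s^5 = 4.75×10⁻²⁴
s = 8.49×10⁻⁶ mol/L
[PO₄³⁻] = 2s = 1.70×10⁻⁵ mol/L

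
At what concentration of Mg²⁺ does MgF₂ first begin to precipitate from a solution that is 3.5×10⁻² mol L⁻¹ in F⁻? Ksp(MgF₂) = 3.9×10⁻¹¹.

A salt starts to precipitate once the ion product Q reaches its Ksp.
MgF₂(s) ⇌ Mg²⁺(aq) + 2 F⁻(aq)
Ksp = [Mg²⁺][F⁻]^2 = [Mg²⁺](3.5×10⁻²)^2
[Mg²⁺] = 3.9×10⁻¹¹ / (3.5×10⁻²)^2 = 3.2×10⁻⁸
[Mg²⁺] = 3.2×10⁻⁸ mol L⁻¹

3.2×10⁻⁸ M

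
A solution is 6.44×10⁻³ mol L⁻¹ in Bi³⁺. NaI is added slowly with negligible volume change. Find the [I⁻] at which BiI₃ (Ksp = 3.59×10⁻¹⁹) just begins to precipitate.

3.82×10⁻⁶ M

Precipitation of each salt begins when its ion product equals Ksp.
BiI₃(s) ⇌ Bi³⁺(aq) + 3 I⁻(aq)
Ksp = [Bi³⁺][I⁻]^3 = [I⁻]^3(6.44×10⁻³)
[I⁻]^3 = 3.59×10⁻¹⁹ / (6.44×10⁻³) = 5.57×10⁻¹⁷
[I⁻] = 3.82×10⁻⁶ mol L⁻¹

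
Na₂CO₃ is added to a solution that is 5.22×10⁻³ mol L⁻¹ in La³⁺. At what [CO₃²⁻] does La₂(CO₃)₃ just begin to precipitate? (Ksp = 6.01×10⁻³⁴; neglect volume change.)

2.80×10⁻¹⁰ M

Each salt precipitates once Q = Ksp for that salt.
La₂(CO₃)₃(s) ⇌ 2 La³⁺(aq) + 3 CO₃²⁻(aq)
Ksp = [La³⁺]^2[CO₃²⁻]^3 = [CO₃²⁻]^3(5.22×10⁻³)^2
[CO₃²⁻]^3 = 6.01×10⁻³⁴ / (5.22×10⁻³)^2 = 2.21×10⁻²⁹
[CO₃²⁻] = 2.80×10⁻¹⁰ mol L⁻¹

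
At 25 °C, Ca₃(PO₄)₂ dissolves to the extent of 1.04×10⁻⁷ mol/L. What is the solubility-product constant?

Ca₃(PO₄)₂(s) ⇌ 3 Ca²⁺(aq) + 2 PO₄³⁻(aq)
If s mol/L of Ca₃(PO₄)₂ dissolves, [Ca²⁺] = 3s and [PO₄³⁻] = 2s.
Ksp = [Ca²⁺]^3[PO₄³⁻]^2 = (3s)^3 · (2s)^2 = 108s^5
Ksp = 108 × (1.04×10⁻⁷)^5 = 1.31×10⁻³³

Ksp = 1.31×10⁻³³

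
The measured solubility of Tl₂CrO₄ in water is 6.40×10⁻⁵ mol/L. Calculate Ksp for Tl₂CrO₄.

Tl₂CrO₄(s) ⇌ 2 Tl⁺(aq) + CrO₄²⁻(aq)
With molar solubility s: [Tl⁺] = 2s, [CrO₄²⁻] = s.
Ksp = [Tl⁺]^2[CrO₄²⁻] = (2s)^2 · s = 4s^3
Ksp = 4 × (6.40×10⁻⁵)^3 = 1.05×10⁻¹²

Ksp = 1.05×10⁻¹²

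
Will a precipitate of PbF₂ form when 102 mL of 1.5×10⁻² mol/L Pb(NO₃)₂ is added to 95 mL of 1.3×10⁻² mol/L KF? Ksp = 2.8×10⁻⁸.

The combined volume is 197 mL.
[Pb²⁺] = (1.5×10⁻²)(102)/197 = 7.8×10⁻³ mol/L
[F⁻] = (1.3×10⁻²)(95)/197 = 6.3×10⁻³ mol/L
Q = [Pb²⁺][F⁻]^2 = 3.1×10⁻⁷
Since Q (3.1×10⁻⁷) exceeds Ksp (2.8×10⁻⁸), PbF₂ will precipitate.

Yes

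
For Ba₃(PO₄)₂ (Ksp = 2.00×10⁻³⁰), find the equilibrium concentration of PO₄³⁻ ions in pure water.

9.01×10⁻⁷ M

Ba₃(PO₄)₂(s) ⇌ 3 Ba²⁺(aq) + 2 PO₄³⁻(aq)
Call the molar solubility s, so that [Ba²⁺] = 3s and [PO₄³⁻] = 2s.
Ksp = [Ba²⁺]^3[PO₄³⁻]^2 = (3s)^3 · (2s)^2 = 108s^5 = 2.00×10⁻³⁰
s = 4.50×10⁻⁷ mol/L
[PO₄³⁻] = 2s = 9.01×10⁻⁷ mol/L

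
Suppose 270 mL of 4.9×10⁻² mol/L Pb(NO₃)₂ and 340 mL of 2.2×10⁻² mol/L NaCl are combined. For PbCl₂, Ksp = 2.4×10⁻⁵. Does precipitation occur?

No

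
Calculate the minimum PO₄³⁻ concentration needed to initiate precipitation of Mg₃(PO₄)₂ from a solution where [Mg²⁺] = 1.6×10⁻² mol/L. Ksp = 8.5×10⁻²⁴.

Precipitation of each salt begins when its ion product equals Ksp.
Mg₃(PO₄)₂(s) ⇌ 3 Mg²⁺(aq) + 2 PO₄³⁻(aq)
Ksp = [Mg²⁺]^3[PO₄³⁻]^2 = [PO₄³⁻]^2(1.6×10⁻²)^3
[PO₄³⁻]^2 = 8.5×10⁻²⁴ / (1.6×10⁻²)^3 = 2.1×10⁻¹⁸
[PO₄³⁻] = 1.4×10⁻⁹ mol/L

1.4×10⁻⁹ M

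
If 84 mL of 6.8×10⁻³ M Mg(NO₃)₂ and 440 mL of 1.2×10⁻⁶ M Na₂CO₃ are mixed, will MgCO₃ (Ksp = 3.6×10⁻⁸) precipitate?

After mixing, V = 84 mL + 440 mL = 524 mL.
[Mg²⁺] = (6.8×10⁻³)(84)/524 = 1.1×10⁻³ M
[CO₃²⁻] = (1.2×10⁻⁶)(440)/524 = 1.0×10⁻⁶ M
Q = [Mg²⁺][CO₃²⁻] = 1.1×10⁻⁹
Q < Ksp (1.1×10⁻⁹ vs 3.6×10⁻⁸); the solution remains unsaturated and no precipitate forms.

No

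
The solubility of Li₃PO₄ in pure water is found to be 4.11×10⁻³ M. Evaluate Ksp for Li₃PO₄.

Ksp = 7.70×10⁻⁹

Li₃PO₄(s) ⇌ 3 Li⁺(aq) + PO₄³⁻(aq)
If s mol/L of Li₃PO₄ dissolves, [Li⁺] = 3s and [PO₄³⁻] = s.
Ksp = [Li⁺]^3[PO₄³⁻] = (3s)^3 · s = 27s^4
Ksp = 27 × (4.11×10⁻³)^4 = 7.70×10⁻⁹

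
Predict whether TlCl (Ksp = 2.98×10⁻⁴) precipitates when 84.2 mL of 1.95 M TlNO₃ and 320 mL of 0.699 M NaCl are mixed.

Yes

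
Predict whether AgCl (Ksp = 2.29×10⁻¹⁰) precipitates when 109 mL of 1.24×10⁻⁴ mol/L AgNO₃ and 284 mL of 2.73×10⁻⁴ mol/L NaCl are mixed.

The combined volume is 393 mL.
[Ag⁺] = (1.24×10⁻⁴)(109)/393 = 3.44×10⁻⁵ mol/L
[Cl⁻] = (2.73×10⁻⁴)(284)/393 = 1.97×10⁻⁴ mol/L
Q = [Ag⁺][Cl⁻] = 6.78×10⁻⁹
Q = 6.78×10⁻⁹ > Ksp = 2.29×10⁻¹⁰, so the solution is supersaturated and AgCl precipitates.

Yes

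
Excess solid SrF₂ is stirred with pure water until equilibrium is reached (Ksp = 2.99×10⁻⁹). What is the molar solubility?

SrF₂(s) ⇌ Sr²⁺(aq) + 2 F⁻(aq)
Let s be the molar solubility. Then [Sr²⁺] = s and [F⁻] = 2s.
Ksp = [Sr²⁺][F⁻]^2 = s · (2s)^2 = 4s^3
4s^3 = 2.99×10⁻⁹  ⇒  s^3 = 7.48×10⁻¹⁰
s = (7.48×10⁻¹⁰)^(1/3) = 9.08×10⁻⁴ mol L⁻¹

9.08×10⁻⁴ M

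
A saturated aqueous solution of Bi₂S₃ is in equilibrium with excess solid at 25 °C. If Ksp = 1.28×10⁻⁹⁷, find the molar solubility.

1.64×10⁻²⁰ M

Bi₂S₃(s) ⇌ 2 Bi³⁺(aq) + 3 S²⁻(aq)
With molar solubility s: [Bi³⁺] = 2s, [S²⁻] = 3s.
Ksp = [Bi³⁺]^2[S²⁻]^3 = (2s)^2 · (3s)^3 = 108s^5
108s^5 = 1.28×10⁻⁹⁷  ⇒  s^5 = 1.19×10⁻⁹⁹
Taking the 5th root, s = 1.64×10⁻²⁰ M.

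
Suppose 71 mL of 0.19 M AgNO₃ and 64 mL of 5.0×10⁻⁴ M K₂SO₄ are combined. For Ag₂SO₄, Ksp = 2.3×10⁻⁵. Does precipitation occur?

No

The combined volume is 135 mL.
[Ag⁺] = (0.19)(71)/135 = 0.10 M
[SO₄²⁻] = (5.0×10⁻⁴)(64)/135 = 2.4×10⁻⁴ M
Q = [Ag⁺]^2[SO₄²⁻] = 2.4×10⁻⁶
Q = 2.4×10⁻⁶ < Ksp = 2.3×10⁻⁵, so the solution is unsaturated and no precipitate forms.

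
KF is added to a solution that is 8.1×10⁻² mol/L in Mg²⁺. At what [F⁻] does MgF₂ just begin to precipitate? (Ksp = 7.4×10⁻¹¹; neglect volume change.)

The threshold for precipitation is Q = Ksp.
MgF₂(s) ⇌ Mg²⁺(aq) + 2 F⁻(aq)
Ksp = [Mg²⁺][F⁻]^2 = [F⁻]^2(8.1×10⁻²)
[F⁻]^2 = 7.4×10⁻¹¹ / (8.1×10⁻²) = 9.1×10⁻¹⁰
[F⁻] = 3.0×10⁻⁵ mol/L

3.0×10⁻⁵ M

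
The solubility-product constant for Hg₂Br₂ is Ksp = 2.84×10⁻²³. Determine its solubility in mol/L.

Hg₂Br₂(s) ⇌ Hg₂²⁺(aq) + 2 Br⁻(aq)
If s mol/L of Hg₂Br₂ dissolves, [Hg₂²⁺] = s and [Br⁻] = 2s.
Ksp = [Hg₂²⁺][Br⁻]^2 = s · (2s)^2 = 4s^3
4s^3 = 2.84×10⁻²³  ⇒  s^3 = 7.10×10⁻²⁴
Taking the 3rd root, s = 1.92×10⁻⁸ M.

1.92×10⁻⁸ M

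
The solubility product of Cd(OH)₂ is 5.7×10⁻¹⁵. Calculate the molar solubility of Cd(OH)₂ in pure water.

Cd(OH)₂(s) ⇌ Cd²⁺(aq) + 2 OH⁻(aq)
With molar solubility s: [Cd²⁺] = s, [OH⁻] = 2s.
Ksp = [Cd²⁺][OH⁻]^2 = s · (2s)^2 = 4s^3
4s^3 = 5.7×10⁻¹⁵  ⇒  s^3 = 1.4×10⁻¹⁵
s = (1.4×10⁻¹⁵)^(1/3) = 1.1×10⁻⁵ M

1.1×10⁻⁵ M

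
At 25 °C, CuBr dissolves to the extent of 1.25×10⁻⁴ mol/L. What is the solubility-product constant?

CuBr(s) ⇌ Cu⁺(aq) + Br⁻(aq)
If s mol/L of CuBr dissolves, [Cu⁺] = s and [Br⁻] = s.
Ksp = [Cu⁺][Br⁻] = s · s = s^2
Ksp = (1.25×10⁻⁴)^2 = 1.56×10⁻⁸

Ksp = 1.56×10⁻⁸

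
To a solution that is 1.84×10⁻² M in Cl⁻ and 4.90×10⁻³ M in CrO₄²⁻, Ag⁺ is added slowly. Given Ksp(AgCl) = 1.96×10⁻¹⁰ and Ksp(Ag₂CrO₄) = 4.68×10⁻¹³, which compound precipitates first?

AgCl

A salt starts to precipitate once the ion product Q reaches its Ksp.
For AgCl: [Ag⁺] = (Ksp/[Cl⁻]) = 1.07×10⁻⁸ M
For Ag₂CrO₄: [Ag⁺] = (Ksp/[CrO₄²⁻])^(1/2) = 9.77×10⁻⁶ M
AgCl requires the lower [Ag⁺], so it precipitates first.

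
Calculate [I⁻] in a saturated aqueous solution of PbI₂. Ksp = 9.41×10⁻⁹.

PbI₂(s) ⇌ Pb²⁺(aq) + 2 I⁻(aq)
For each mole of PbI₂ that dissolves per liter, [Pb²⁺] = s and [I⁻] = 2s; let s denote this solubility.
Ksp = [Pb²⁺][I⁻]^2 = s · (2s)^2 = 4s^3 = 9.41×10⁻⁹
s = 1.33×10⁻³ M
[I⁻] = 2s = 2.66×10⁻³ M

2.66×10⁻³ M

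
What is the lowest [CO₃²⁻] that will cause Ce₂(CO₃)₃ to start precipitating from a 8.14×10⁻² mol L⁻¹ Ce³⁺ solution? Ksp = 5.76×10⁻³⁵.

Precipitation of each salt begins when its ion product equals Ksp.
Ce₂(CO₃)₃(s) ⇌ 2 Ce³⁺(aq) + 3 CO₃²⁻(aq)
Ksp = [Ce³⁺]^2[CO₃²⁻]^3 = [CO₃²⁻]^3(8.14×10⁻²)^2
[CO₃²⁻]^3 = 5.76×10⁻³⁵ / (8.14×10⁻²)^2 = 8.69×10⁻³³
[CO₃²⁻] = 2.06×10⁻¹¹ mol L⁻¹

2.06×10⁻¹¹ M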